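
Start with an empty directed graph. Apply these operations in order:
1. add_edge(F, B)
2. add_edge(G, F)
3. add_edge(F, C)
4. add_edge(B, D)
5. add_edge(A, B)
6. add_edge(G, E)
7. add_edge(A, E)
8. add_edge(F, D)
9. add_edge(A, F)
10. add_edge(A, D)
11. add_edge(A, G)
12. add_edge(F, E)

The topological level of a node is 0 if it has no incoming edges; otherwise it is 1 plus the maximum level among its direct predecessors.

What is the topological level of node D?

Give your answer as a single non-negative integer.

Answer: 4

Derivation:
Op 1: add_edge(F, B). Edges now: 1
Op 2: add_edge(G, F). Edges now: 2
Op 3: add_edge(F, C). Edges now: 3
Op 4: add_edge(B, D). Edges now: 4
Op 5: add_edge(A, B). Edges now: 5
Op 6: add_edge(G, E). Edges now: 6
Op 7: add_edge(A, E). Edges now: 7
Op 8: add_edge(F, D). Edges now: 8
Op 9: add_edge(A, F). Edges now: 9
Op 10: add_edge(A, D). Edges now: 10
Op 11: add_edge(A, G). Edges now: 11
Op 12: add_edge(F, E). Edges now: 12
Compute levels (Kahn BFS):
  sources (in-degree 0): A
  process A: level=0
    A->B: in-degree(B)=1, level(B)>=1
    A->D: in-degree(D)=2, level(D)>=1
    A->E: in-degree(E)=2, level(E)>=1
    A->F: in-degree(F)=1, level(F)>=1
    A->G: in-degree(G)=0, level(G)=1, enqueue
  process G: level=1
    G->E: in-degree(E)=1, level(E)>=2
    G->F: in-degree(F)=0, level(F)=2, enqueue
  process F: level=2
    F->B: in-degree(B)=0, level(B)=3, enqueue
    F->C: in-degree(C)=0, level(C)=3, enqueue
    F->D: in-degree(D)=1, level(D)>=3
    F->E: in-degree(E)=0, level(E)=3, enqueue
  process B: level=3
    B->D: in-degree(D)=0, level(D)=4, enqueue
  process C: level=3
  process E: level=3
  process D: level=4
All levels: A:0, B:3, C:3, D:4, E:3, F:2, G:1
level(D) = 4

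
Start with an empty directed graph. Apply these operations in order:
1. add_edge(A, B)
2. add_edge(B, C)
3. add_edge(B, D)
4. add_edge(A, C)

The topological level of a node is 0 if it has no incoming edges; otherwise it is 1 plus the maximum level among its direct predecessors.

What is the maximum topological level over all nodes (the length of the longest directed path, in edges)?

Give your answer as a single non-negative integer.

Answer: 2

Derivation:
Op 1: add_edge(A, B). Edges now: 1
Op 2: add_edge(B, C). Edges now: 2
Op 3: add_edge(B, D). Edges now: 3
Op 4: add_edge(A, C). Edges now: 4
Compute levels (Kahn BFS):
  sources (in-degree 0): A
  process A: level=0
    A->B: in-degree(B)=0, level(B)=1, enqueue
    A->C: in-degree(C)=1, level(C)>=1
  process B: level=1
    B->C: in-degree(C)=0, level(C)=2, enqueue
    B->D: in-degree(D)=0, level(D)=2, enqueue
  process C: level=2
  process D: level=2
All levels: A:0, B:1, C:2, D:2
max level = 2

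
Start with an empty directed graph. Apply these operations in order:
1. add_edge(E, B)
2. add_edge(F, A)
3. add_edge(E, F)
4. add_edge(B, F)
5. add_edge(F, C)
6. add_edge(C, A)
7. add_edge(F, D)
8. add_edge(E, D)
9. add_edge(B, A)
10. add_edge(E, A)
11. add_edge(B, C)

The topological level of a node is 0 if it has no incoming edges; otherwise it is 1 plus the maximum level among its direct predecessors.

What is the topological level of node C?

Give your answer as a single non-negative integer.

Answer: 3

Derivation:
Op 1: add_edge(E, B). Edges now: 1
Op 2: add_edge(F, A). Edges now: 2
Op 3: add_edge(E, F). Edges now: 3
Op 4: add_edge(B, F). Edges now: 4
Op 5: add_edge(F, C). Edges now: 5
Op 6: add_edge(C, A). Edges now: 6
Op 7: add_edge(F, D). Edges now: 7
Op 8: add_edge(E, D). Edges now: 8
Op 9: add_edge(B, A). Edges now: 9
Op 10: add_edge(E, A). Edges now: 10
Op 11: add_edge(B, C). Edges now: 11
Compute levels (Kahn BFS):
  sources (in-degree 0): E
  process E: level=0
    E->A: in-degree(A)=3, level(A)>=1
    E->B: in-degree(B)=0, level(B)=1, enqueue
    E->D: in-degree(D)=1, level(D)>=1
    E->F: in-degree(F)=1, level(F)>=1
  process B: level=1
    B->A: in-degree(A)=2, level(A)>=2
    B->C: in-degree(C)=1, level(C)>=2
    B->F: in-degree(F)=0, level(F)=2, enqueue
  process F: level=2
    F->A: in-degree(A)=1, level(A)>=3
    F->C: in-degree(C)=0, level(C)=3, enqueue
    F->D: in-degree(D)=0, level(D)=3, enqueue
  process C: level=3
    C->A: in-degree(A)=0, level(A)=4, enqueue
  process D: level=3
  process A: level=4
All levels: A:4, B:1, C:3, D:3, E:0, F:2
level(C) = 3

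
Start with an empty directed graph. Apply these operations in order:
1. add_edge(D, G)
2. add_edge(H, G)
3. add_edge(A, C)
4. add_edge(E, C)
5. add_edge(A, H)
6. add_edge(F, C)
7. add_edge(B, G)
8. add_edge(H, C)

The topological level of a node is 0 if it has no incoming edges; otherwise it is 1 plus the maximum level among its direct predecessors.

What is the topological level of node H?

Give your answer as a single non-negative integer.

Op 1: add_edge(D, G). Edges now: 1
Op 2: add_edge(H, G). Edges now: 2
Op 3: add_edge(A, C). Edges now: 3
Op 4: add_edge(E, C). Edges now: 4
Op 5: add_edge(A, H). Edges now: 5
Op 6: add_edge(F, C). Edges now: 6
Op 7: add_edge(B, G). Edges now: 7
Op 8: add_edge(H, C). Edges now: 8
Compute levels (Kahn BFS):
  sources (in-degree 0): A, B, D, E, F
  process A: level=0
    A->C: in-degree(C)=3, level(C)>=1
    A->H: in-degree(H)=0, level(H)=1, enqueue
  process B: level=0
    B->G: in-degree(G)=2, level(G)>=1
  process D: level=0
    D->G: in-degree(G)=1, level(G)>=1
  process E: level=0
    E->C: in-degree(C)=2, level(C)>=1
  process F: level=0
    F->C: in-degree(C)=1, level(C)>=1
  process H: level=1
    H->C: in-degree(C)=0, level(C)=2, enqueue
    H->G: in-degree(G)=0, level(G)=2, enqueue
  process C: level=2
  process G: level=2
All levels: A:0, B:0, C:2, D:0, E:0, F:0, G:2, H:1
level(H) = 1

Answer: 1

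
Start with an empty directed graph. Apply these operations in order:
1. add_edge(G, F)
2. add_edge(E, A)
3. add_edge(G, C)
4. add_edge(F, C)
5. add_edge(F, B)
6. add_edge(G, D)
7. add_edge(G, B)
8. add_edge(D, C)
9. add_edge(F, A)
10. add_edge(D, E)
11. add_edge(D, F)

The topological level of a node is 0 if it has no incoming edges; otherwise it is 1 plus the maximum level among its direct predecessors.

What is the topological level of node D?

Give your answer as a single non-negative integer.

Op 1: add_edge(G, F). Edges now: 1
Op 2: add_edge(E, A). Edges now: 2
Op 3: add_edge(G, C). Edges now: 3
Op 4: add_edge(F, C). Edges now: 4
Op 5: add_edge(F, B). Edges now: 5
Op 6: add_edge(G, D). Edges now: 6
Op 7: add_edge(G, B). Edges now: 7
Op 8: add_edge(D, C). Edges now: 8
Op 9: add_edge(F, A). Edges now: 9
Op 10: add_edge(D, E). Edges now: 10
Op 11: add_edge(D, F). Edges now: 11
Compute levels (Kahn BFS):
  sources (in-degree 0): G
  process G: level=0
    G->B: in-degree(B)=1, level(B)>=1
    G->C: in-degree(C)=2, level(C)>=1
    G->D: in-degree(D)=0, level(D)=1, enqueue
    G->F: in-degree(F)=1, level(F)>=1
  process D: level=1
    D->C: in-degree(C)=1, level(C)>=2
    D->E: in-degree(E)=0, level(E)=2, enqueue
    D->F: in-degree(F)=0, level(F)=2, enqueue
  process E: level=2
    E->A: in-degree(A)=1, level(A)>=3
  process F: level=2
    F->A: in-degree(A)=0, level(A)=3, enqueue
    F->B: in-degree(B)=0, level(B)=3, enqueue
    F->C: in-degree(C)=0, level(C)=3, enqueue
  process A: level=3
  process B: level=3
  process C: level=3
All levels: A:3, B:3, C:3, D:1, E:2, F:2, G:0
level(D) = 1

Answer: 1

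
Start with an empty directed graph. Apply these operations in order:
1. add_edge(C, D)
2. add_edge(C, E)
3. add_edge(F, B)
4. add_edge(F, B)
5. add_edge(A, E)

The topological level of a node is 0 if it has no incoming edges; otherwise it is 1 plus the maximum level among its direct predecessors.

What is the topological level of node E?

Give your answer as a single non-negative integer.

Op 1: add_edge(C, D). Edges now: 1
Op 2: add_edge(C, E). Edges now: 2
Op 3: add_edge(F, B). Edges now: 3
Op 4: add_edge(F, B) (duplicate, no change). Edges now: 3
Op 5: add_edge(A, E). Edges now: 4
Compute levels (Kahn BFS):
  sources (in-degree 0): A, C, F
  process A: level=0
    A->E: in-degree(E)=1, level(E)>=1
  process C: level=0
    C->D: in-degree(D)=0, level(D)=1, enqueue
    C->E: in-degree(E)=0, level(E)=1, enqueue
  process F: level=0
    F->B: in-degree(B)=0, level(B)=1, enqueue
  process D: level=1
  process E: level=1
  process B: level=1
All levels: A:0, B:1, C:0, D:1, E:1, F:0
level(E) = 1

Answer: 1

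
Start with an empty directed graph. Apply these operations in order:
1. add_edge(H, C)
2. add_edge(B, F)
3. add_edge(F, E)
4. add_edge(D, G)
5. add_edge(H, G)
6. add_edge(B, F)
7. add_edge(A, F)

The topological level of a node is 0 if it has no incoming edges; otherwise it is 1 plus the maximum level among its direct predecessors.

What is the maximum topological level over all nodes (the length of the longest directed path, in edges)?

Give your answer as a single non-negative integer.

Op 1: add_edge(H, C). Edges now: 1
Op 2: add_edge(B, F). Edges now: 2
Op 3: add_edge(F, E). Edges now: 3
Op 4: add_edge(D, G). Edges now: 4
Op 5: add_edge(H, G). Edges now: 5
Op 6: add_edge(B, F) (duplicate, no change). Edges now: 5
Op 7: add_edge(A, F). Edges now: 6
Compute levels (Kahn BFS):
  sources (in-degree 0): A, B, D, H
  process A: level=0
    A->F: in-degree(F)=1, level(F)>=1
  process B: level=0
    B->F: in-degree(F)=0, level(F)=1, enqueue
  process D: level=0
    D->G: in-degree(G)=1, level(G)>=1
  process H: level=0
    H->C: in-degree(C)=0, level(C)=1, enqueue
    H->G: in-degree(G)=0, level(G)=1, enqueue
  process F: level=1
    F->E: in-degree(E)=0, level(E)=2, enqueue
  process C: level=1
  process G: level=1
  process E: level=2
All levels: A:0, B:0, C:1, D:0, E:2, F:1, G:1, H:0
max level = 2

Answer: 2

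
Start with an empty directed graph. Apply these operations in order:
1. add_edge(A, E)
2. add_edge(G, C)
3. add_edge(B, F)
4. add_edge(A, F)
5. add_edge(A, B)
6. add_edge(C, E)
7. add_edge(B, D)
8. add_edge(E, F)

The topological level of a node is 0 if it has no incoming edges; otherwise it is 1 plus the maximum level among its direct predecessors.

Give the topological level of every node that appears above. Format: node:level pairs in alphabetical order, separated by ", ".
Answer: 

Answer: A:0, B:1, C:1, D:2, E:2, F:3, G:0

Derivation:
Op 1: add_edge(A, E). Edges now: 1
Op 2: add_edge(G, C). Edges now: 2
Op 3: add_edge(B, F). Edges now: 3
Op 4: add_edge(A, F). Edges now: 4
Op 5: add_edge(A, B). Edges now: 5
Op 6: add_edge(C, E). Edges now: 6
Op 7: add_edge(B, D). Edges now: 7
Op 8: add_edge(E, F). Edges now: 8
Compute levels (Kahn BFS):
  sources (in-degree 0): A, G
  process A: level=0
    A->B: in-degree(B)=0, level(B)=1, enqueue
    A->E: in-degree(E)=1, level(E)>=1
    A->F: in-degree(F)=2, level(F)>=1
  process G: level=0
    G->C: in-degree(C)=0, level(C)=1, enqueue
  process B: level=1
    B->D: in-degree(D)=0, level(D)=2, enqueue
    B->F: in-degree(F)=1, level(F)>=2
  process C: level=1
    C->E: in-degree(E)=0, level(E)=2, enqueue
  process D: level=2
  process E: level=2
    E->F: in-degree(F)=0, level(F)=3, enqueue
  process F: level=3
All levels: A:0, B:1, C:1, D:2, E:2, F:3, G:0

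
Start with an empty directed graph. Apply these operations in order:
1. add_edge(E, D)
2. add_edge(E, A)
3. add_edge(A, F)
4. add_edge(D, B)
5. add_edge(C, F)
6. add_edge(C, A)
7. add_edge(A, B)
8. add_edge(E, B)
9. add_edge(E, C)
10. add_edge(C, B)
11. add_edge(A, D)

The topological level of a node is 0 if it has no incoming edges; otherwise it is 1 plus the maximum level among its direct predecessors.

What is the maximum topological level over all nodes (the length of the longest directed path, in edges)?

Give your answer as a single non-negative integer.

Op 1: add_edge(E, D). Edges now: 1
Op 2: add_edge(E, A). Edges now: 2
Op 3: add_edge(A, F). Edges now: 3
Op 4: add_edge(D, B). Edges now: 4
Op 5: add_edge(C, F). Edges now: 5
Op 6: add_edge(C, A). Edges now: 6
Op 7: add_edge(A, B). Edges now: 7
Op 8: add_edge(E, B). Edges now: 8
Op 9: add_edge(E, C). Edges now: 9
Op 10: add_edge(C, B). Edges now: 10
Op 11: add_edge(A, D). Edges now: 11
Compute levels (Kahn BFS):
  sources (in-degree 0): E
  process E: level=0
    E->A: in-degree(A)=1, level(A)>=1
    E->B: in-degree(B)=3, level(B)>=1
    E->C: in-degree(C)=0, level(C)=1, enqueue
    E->D: in-degree(D)=1, level(D)>=1
  process C: level=1
    C->A: in-degree(A)=0, level(A)=2, enqueue
    C->B: in-degree(B)=2, level(B)>=2
    C->F: in-degree(F)=1, level(F)>=2
  process A: level=2
    A->B: in-degree(B)=1, level(B)>=3
    A->D: in-degree(D)=0, level(D)=3, enqueue
    A->F: in-degree(F)=0, level(F)=3, enqueue
  process D: level=3
    D->B: in-degree(B)=0, level(B)=4, enqueue
  process F: level=3
  process B: level=4
All levels: A:2, B:4, C:1, D:3, E:0, F:3
max level = 4

Answer: 4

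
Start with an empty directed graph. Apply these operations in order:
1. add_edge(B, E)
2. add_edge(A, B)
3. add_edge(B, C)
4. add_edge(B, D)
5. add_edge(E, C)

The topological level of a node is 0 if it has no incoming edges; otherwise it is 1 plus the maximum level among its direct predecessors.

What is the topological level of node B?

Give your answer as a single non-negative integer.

Op 1: add_edge(B, E). Edges now: 1
Op 2: add_edge(A, B). Edges now: 2
Op 3: add_edge(B, C). Edges now: 3
Op 4: add_edge(B, D). Edges now: 4
Op 5: add_edge(E, C). Edges now: 5
Compute levels (Kahn BFS):
  sources (in-degree 0): A
  process A: level=0
    A->B: in-degree(B)=0, level(B)=1, enqueue
  process B: level=1
    B->C: in-degree(C)=1, level(C)>=2
    B->D: in-degree(D)=0, level(D)=2, enqueue
    B->E: in-degree(E)=0, level(E)=2, enqueue
  process D: level=2
  process E: level=2
    E->C: in-degree(C)=0, level(C)=3, enqueue
  process C: level=3
All levels: A:0, B:1, C:3, D:2, E:2
level(B) = 1

Answer: 1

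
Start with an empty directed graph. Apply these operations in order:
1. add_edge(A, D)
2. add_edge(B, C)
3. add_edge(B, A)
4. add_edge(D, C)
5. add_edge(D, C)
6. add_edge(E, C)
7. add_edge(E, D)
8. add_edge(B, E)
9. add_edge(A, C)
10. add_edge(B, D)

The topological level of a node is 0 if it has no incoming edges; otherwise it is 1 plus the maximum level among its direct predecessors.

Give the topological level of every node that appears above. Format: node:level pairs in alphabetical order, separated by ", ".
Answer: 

Op 1: add_edge(A, D). Edges now: 1
Op 2: add_edge(B, C). Edges now: 2
Op 3: add_edge(B, A). Edges now: 3
Op 4: add_edge(D, C). Edges now: 4
Op 5: add_edge(D, C) (duplicate, no change). Edges now: 4
Op 6: add_edge(E, C). Edges now: 5
Op 7: add_edge(E, D). Edges now: 6
Op 8: add_edge(B, E). Edges now: 7
Op 9: add_edge(A, C). Edges now: 8
Op 10: add_edge(B, D). Edges now: 9
Compute levels (Kahn BFS):
  sources (in-degree 0): B
  process B: level=0
    B->A: in-degree(A)=0, level(A)=1, enqueue
    B->C: in-degree(C)=3, level(C)>=1
    B->D: in-degree(D)=2, level(D)>=1
    B->E: in-degree(E)=0, level(E)=1, enqueue
  process A: level=1
    A->C: in-degree(C)=2, level(C)>=2
    A->D: in-degree(D)=1, level(D)>=2
  process E: level=1
    E->C: in-degree(C)=1, level(C)>=2
    E->D: in-degree(D)=0, level(D)=2, enqueue
  process D: level=2
    D->C: in-degree(C)=0, level(C)=3, enqueue
  process C: level=3
All levels: A:1, B:0, C:3, D:2, E:1

Answer: A:1, B:0, C:3, D:2, E:1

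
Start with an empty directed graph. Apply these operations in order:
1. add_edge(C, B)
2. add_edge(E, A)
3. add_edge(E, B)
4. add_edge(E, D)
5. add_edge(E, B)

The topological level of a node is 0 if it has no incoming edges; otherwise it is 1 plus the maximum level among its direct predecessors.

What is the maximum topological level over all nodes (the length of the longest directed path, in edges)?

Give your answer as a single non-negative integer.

Answer: 1

Derivation:
Op 1: add_edge(C, B). Edges now: 1
Op 2: add_edge(E, A). Edges now: 2
Op 3: add_edge(E, B). Edges now: 3
Op 4: add_edge(E, D). Edges now: 4
Op 5: add_edge(E, B) (duplicate, no change). Edges now: 4
Compute levels (Kahn BFS):
  sources (in-degree 0): C, E
  process C: level=0
    C->B: in-degree(B)=1, level(B)>=1
  process E: level=0
    E->A: in-degree(A)=0, level(A)=1, enqueue
    E->B: in-degree(B)=0, level(B)=1, enqueue
    E->D: in-degree(D)=0, level(D)=1, enqueue
  process A: level=1
  process B: level=1
  process D: level=1
All levels: A:1, B:1, C:0, D:1, E:0
max level = 1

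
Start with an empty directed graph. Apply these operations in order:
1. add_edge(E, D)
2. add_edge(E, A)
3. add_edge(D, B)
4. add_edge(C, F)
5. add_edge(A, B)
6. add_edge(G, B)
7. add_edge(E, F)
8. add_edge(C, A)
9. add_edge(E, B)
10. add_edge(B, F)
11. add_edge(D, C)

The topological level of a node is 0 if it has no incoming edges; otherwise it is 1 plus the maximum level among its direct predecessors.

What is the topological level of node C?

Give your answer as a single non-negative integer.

Op 1: add_edge(E, D). Edges now: 1
Op 2: add_edge(E, A). Edges now: 2
Op 3: add_edge(D, B). Edges now: 3
Op 4: add_edge(C, F). Edges now: 4
Op 5: add_edge(A, B). Edges now: 5
Op 6: add_edge(G, B). Edges now: 6
Op 7: add_edge(E, F). Edges now: 7
Op 8: add_edge(C, A). Edges now: 8
Op 9: add_edge(E, B). Edges now: 9
Op 10: add_edge(B, F). Edges now: 10
Op 11: add_edge(D, C). Edges now: 11
Compute levels (Kahn BFS):
  sources (in-degree 0): E, G
  process E: level=0
    E->A: in-degree(A)=1, level(A)>=1
    E->B: in-degree(B)=3, level(B)>=1
    E->D: in-degree(D)=0, level(D)=1, enqueue
    E->F: in-degree(F)=2, level(F)>=1
  process G: level=0
    G->B: in-degree(B)=2, level(B)>=1
  process D: level=1
    D->B: in-degree(B)=1, level(B)>=2
    D->C: in-degree(C)=0, level(C)=2, enqueue
  process C: level=2
    C->A: in-degree(A)=0, level(A)=3, enqueue
    C->F: in-degree(F)=1, level(F)>=3
  process A: level=3
    A->B: in-degree(B)=0, level(B)=4, enqueue
  process B: level=4
    B->F: in-degree(F)=0, level(F)=5, enqueue
  process F: level=5
All levels: A:3, B:4, C:2, D:1, E:0, F:5, G:0
level(C) = 2

Answer: 2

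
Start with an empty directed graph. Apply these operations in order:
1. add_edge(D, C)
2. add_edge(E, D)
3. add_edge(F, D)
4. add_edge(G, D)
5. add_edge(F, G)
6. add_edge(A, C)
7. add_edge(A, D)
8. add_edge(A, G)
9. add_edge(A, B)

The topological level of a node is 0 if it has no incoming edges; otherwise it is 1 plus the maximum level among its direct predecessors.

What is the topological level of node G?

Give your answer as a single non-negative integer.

Op 1: add_edge(D, C). Edges now: 1
Op 2: add_edge(E, D). Edges now: 2
Op 3: add_edge(F, D). Edges now: 3
Op 4: add_edge(G, D). Edges now: 4
Op 5: add_edge(F, G). Edges now: 5
Op 6: add_edge(A, C). Edges now: 6
Op 7: add_edge(A, D). Edges now: 7
Op 8: add_edge(A, G). Edges now: 8
Op 9: add_edge(A, B). Edges now: 9
Compute levels (Kahn BFS):
  sources (in-degree 0): A, E, F
  process A: level=0
    A->B: in-degree(B)=0, level(B)=1, enqueue
    A->C: in-degree(C)=1, level(C)>=1
    A->D: in-degree(D)=3, level(D)>=1
    A->G: in-degree(G)=1, level(G)>=1
  process E: level=0
    E->D: in-degree(D)=2, level(D)>=1
  process F: level=0
    F->D: in-degree(D)=1, level(D)>=1
    F->G: in-degree(G)=0, level(G)=1, enqueue
  process B: level=1
  process G: level=1
    G->D: in-degree(D)=0, level(D)=2, enqueue
  process D: level=2
    D->C: in-degree(C)=0, level(C)=3, enqueue
  process C: level=3
All levels: A:0, B:1, C:3, D:2, E:0, F:0, G:1
level(G) = 1

Answer: 1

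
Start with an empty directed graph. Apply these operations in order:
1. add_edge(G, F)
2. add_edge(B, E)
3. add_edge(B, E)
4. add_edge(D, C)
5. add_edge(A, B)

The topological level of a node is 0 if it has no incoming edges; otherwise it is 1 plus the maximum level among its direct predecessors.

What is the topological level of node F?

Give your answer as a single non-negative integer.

Answer: 1

Derivation:
Op 1: add_edge(G, F). Edges now: 1
Op 2: add_edge(B, E). Edges now: 2
Op 3: add_edge(B, E) (duplicate, no change). Edges now: 2
Op 4: add_edge(D, C). Edges now: 3
Op 5: add_edge(A, B). Edges now: 4
Compute levels (Kahn BFS):
  sources (in-degree 0): A, D, G
  process A: level=0
    A->B: in-degree(B)=0, level(B)=1, enqueue
  process D: level=0
    D->C: in-degree(C)=0, level(C)=1, enqueue
  process G: level=0
    G->F: in-degree(F)=0, level(F)=1, enqueue
  process B: level=1
    B->E: in-degree(E)=0, level(E)=2, enqueue
  process C: level=1
  process F: level=1
  process E: level=2
All levels: A:0, B:1, C:1, D:0, E:2, F:1, G:0
level(F) = 1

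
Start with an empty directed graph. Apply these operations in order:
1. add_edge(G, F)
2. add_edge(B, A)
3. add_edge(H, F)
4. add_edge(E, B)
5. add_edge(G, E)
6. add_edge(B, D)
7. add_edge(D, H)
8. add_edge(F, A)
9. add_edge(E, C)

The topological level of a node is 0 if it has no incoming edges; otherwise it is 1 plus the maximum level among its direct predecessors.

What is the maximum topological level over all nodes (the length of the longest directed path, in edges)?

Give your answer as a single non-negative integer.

Op 1: add_edge(G, F). Edges now: 1
Op 2: add_edge(B, A). Edges now: 2
Op 3: add_edge(H, F). Edges now: 3
Op 4: add_edge(E, B). Edges now: 4
Op 5: add_edge(G, E). Edges now: 5
Op 6: add_edge(B, D). Edges now: 6
Op 7: add_edge(D, H). Edges now: 7
Op 8: add_edge(F, A). Edges now: 8
Op 9: add_edge(E, C). Edges now: 9
Compute levels (Kahn BFS):
  sources (in-degree 0): G
  process G: level=0
    G->E: in-degree(E)=0, level(E)=1, enqueue
    G->F: in-degree(F)=1, level(F)>=1
  process E: level=1
    E->B: in-degree(B)=0, level(B)=2, enqueue
    E->C: in-degree(C)=0, level(C)=2, enqueue
  process B: level=2
    B->A: in-degree(A)=1, level(A)>=3
    B->D: in-degree(D)=0, level(D)=3, enqueue
  process C: level=2
  process D: level=3
    D->H: in-degree(H)=0, level(H)=4, enqueue
  process H: level=4
    H->F: in-degree(F)=0, level(F)=5, enqueue
  process F: level=5
    F->A: in-degree(A)=0, level(A)=6, enqueue
  process A: level=6
All levels: A:6, B:2, C:2, D:3, E:1, F:5, G:0, H:4
max level = 6

Answer: 6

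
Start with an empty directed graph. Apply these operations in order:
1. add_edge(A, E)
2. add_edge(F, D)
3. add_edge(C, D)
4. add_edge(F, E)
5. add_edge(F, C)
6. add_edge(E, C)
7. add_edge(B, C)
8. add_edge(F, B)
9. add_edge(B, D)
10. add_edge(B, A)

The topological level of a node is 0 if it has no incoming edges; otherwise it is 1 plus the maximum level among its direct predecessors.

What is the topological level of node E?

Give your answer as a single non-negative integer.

Answer: 3

Derivation:
Op 1: add_edge(A, E). Edges now: 1
Op 2: add_edge(F, D). Edges now: 2
Op 3: add_edge(C, D). Edges now: 3
Op 4: add_edge(F, E). Edges now: 4
Op 5: add_edge(F, C). Edges now: 5
Op 6: add_edge(E, C). Edges now: 6
Op 7: add_edge(B, C). Edges now: 7
Op 8: add_edge(F, B). Edges now: 8
Op 9: add_edge(B, D). Edges now: 9
Op 10: add_edge(B, A). Edges now: 10
Compute levels (Kahn BFS):
  sources (in-degree 0): F
  process F: level=0
    F->B: in-degree(B)=0, level(B)=1, enqueue
    F->C: in-degree(C)=2, level(C)>=1
    F->D: in-degree(D)=2, level(D)>=1
    F->E: in-degree(E)=1, level(E)>=1
  process B: level=1
    B->A: in-degree(A)=0, level(A)=2, enqueue
    B->C: in-degree(C)=1, level(C)>=2
    B->D: in-degree(D)=1, level(D)>=2
  process A: level=2
    A->E: in-degree(E)=0, level(E)=3, enqueue
  process E: level=3
    E->C: in-degree(C)=0, level(C)=4, enqueue
  process C: level=4
    C->D: in-degree(D)=0, level(D)=5, enqueue
  process D: level=5
All levels: A:2, B:1, C:4, D:5, E:3, F:0
level(E) = 3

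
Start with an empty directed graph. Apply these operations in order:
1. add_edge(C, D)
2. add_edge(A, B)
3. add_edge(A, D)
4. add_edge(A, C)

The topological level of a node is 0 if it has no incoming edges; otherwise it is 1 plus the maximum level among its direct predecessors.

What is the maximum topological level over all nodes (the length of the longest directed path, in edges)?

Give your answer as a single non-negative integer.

Answer: 2

Derivation:
Op 1: add_edge(C, D). Edges now: 1
Op 2: add_edge(A, B). Edges now: 2
Op 3: add_edge(A, D). Edges now: 3
Op 4: add_edge(A, C). Edges now: 4
Compute levels (Kahn BFS):
  sources (in-degree 0): A
  process A: level=0
    A->B: in-degree(B)=0, level(B)=1, enqueue
    A->C: in-degree(C)=0, level(C)=1, enqueue
    A->D: in-degree(D)=1, level(D)>=1
  process B: level=1
  process C: level=1
    C->D: in-degree(D)=0, level(D)=2, enqueue
  process D: level=2
All levels: A:0, B:1, C:1, D:2
max level = 2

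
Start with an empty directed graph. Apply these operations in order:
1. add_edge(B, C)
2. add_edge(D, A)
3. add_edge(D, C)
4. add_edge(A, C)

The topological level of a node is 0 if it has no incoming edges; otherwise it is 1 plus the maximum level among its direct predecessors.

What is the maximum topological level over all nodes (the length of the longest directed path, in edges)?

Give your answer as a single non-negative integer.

Op 1: add_edge(B, C). Edges now: 1
Op 2: add_edge(D, A). Edges now: 2
Op 3: add_edge(D, C). Edges now: 3
Op 4: add_edge(A, C). Edges now: 4
Compute levels (Kahn BFS):
  sources (in-degree 0): B, D
  process B: level=0
    B->C: in-degree(C)=2, level(C)>=1
  process D: level=0
    D->A: in-degree(A)=0, level(A)=1, enqueue
    D->C: in-degree(C)=1, level(C)>=1
  process A: level=1
    A->C: in-degree(C)=0, level(C)=2, enqueue
  process C: level=2
All levels: A:1, B:0, C:2, D:0
max level = 2

Answer: 2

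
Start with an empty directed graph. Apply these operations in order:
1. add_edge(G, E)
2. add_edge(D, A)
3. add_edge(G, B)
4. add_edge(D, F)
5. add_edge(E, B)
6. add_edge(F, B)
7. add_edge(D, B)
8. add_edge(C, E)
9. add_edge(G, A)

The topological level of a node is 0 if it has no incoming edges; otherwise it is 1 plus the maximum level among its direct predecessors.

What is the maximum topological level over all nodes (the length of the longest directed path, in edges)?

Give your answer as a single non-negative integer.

Op 1: add_edge(G, E). Edges now: 1
Op 2: add_edge(D, A). Edges now: 2
Op 3: add_edge(G, B). Edges now: 3
Op 4: add_edge(D, F). Edges now: 4
Op 5: add_edge(E, B). Edges now: 5
Op 6: add_edge(F, B). Edges now: 6
Op 7: add_edge(D, B). Edges now: 7
Op 8: add_edge(C, E). Edges now: 8
Op 9: add_edge(G, A). Edges now: 9
Compute levels (Kahn BFS):
  sources (in-degree 0): C, D, G
  process C: level=0
    C->E: in-degree(E)=1, level(E)>=1
  process D: level=0
    D->A: in-degree(A)=1, level(A)>=1
    D->B: in-degree(B)=3, level(B)>=1
    D->F: in-degree(F)=0, level(F)=1, enqueue
  process G: level=0
    G->A: in-degree(A)=0, level(A)=1, enqueue
    G->B: in-degree(B)=2, level(B)>=1
    G->E: in-degree(E)=0, level(E)=1, enqueue
  process F: level=1
    F->B: in-degree(B)=1, level(B)>=2
  process A: level=1
  process E: level=1
    E->B: in-degree(B)=0, level(B)=2, enqueue
  process B: level=2
All levels: A:1, B:2, C:0, D:0, E:1, F:1, G:0
max level = 2

Answer: 2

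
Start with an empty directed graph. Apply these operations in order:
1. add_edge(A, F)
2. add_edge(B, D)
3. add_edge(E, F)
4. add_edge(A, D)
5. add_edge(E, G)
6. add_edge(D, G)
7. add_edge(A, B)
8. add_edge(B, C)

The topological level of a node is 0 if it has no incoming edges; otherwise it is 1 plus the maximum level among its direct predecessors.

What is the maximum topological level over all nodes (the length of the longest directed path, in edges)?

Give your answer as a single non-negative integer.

Answer: 3

Derivation:
Op 1: add_edge(A, F). Edges now: 1
Op 2: add_edge(B, D). Edges now: 2
Op 3: add_edge(E, F). Edges now: 3
Op 4: add_edge(A, D). Edges now: 4
Op 5: add_edge(E, G). Edges now: 5
Op 6: add_edge(D, G). Edges now: 6
Op 7: add_edge(A, B). Edges now: 7
Op 8: add_edge(B, C). Edges now: 8
Compute levels (Kahn BFS):
  sources (in-degree 0): A, E
  process A: level=0
    A->B: in-degree(B)=0, level(B)=1, enqueue
    A->D: in-degree(D)=1, level(D)>=1
    A->F: in-degree(F)=1, level(F)>=1
  process E: level=0
    E->F: in-degree(F)=0, level(F)=1, enqueue
    E->G: in-degree(G)=1, level(G)>=1
  process B: level=1
    B->C: in-degree(C)=0, level(C)=2, enqueue
    B->D: in-degree(D)=0, level(D)=2, enqueue
  process F: level=1
  process C: level=2
  process D: level=2
    D->G: in-degree(G)=0, level(G)=3, enqueue
  process G: level=3
All levels: A:0, B:1, C:2, D:2, E:0, F:1, G:3
max level = 3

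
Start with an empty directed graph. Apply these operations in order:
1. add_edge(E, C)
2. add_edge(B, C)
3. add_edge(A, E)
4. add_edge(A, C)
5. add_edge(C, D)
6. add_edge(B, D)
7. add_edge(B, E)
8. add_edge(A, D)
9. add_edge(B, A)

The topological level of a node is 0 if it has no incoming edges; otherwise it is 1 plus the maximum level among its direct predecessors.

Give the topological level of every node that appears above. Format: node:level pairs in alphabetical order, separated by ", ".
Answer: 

Op 1: add_edge(E, C). Edges now: 1
Op 2: add_edge(B, C). Edges now: 2
Op 3: add_edge(A, E). Edges now: 3
Op 4: add_edge(A, C). Edges now: 4
Op 5: add_edge(C, D). Edges now: 5
Op 6: add_edge(B, D). Edges now: 6
Op 7: add_edge(B, E). Edges now: 7
Op 8: add_edge(A, D). Edges now: 8
Op 9: add_edge(B, A). Edges now: 9
Compute levels (Kahn BFS):
  sources (in-degree 0): B
  process B: level=0
    B->A: in-degree(A)=0, level(A)=1, enqueue
    B->C: in-degree(C)=2, level(C)>=1
    B->D: in-degree(D)=2, level(D)>=1
    B->E: in-degree(E)=1, level(E)>=1
  process A: level=1
    A->C: in-degree(C)=1, level(C)>=2
    A->D: in-degree(D)=1, level(D)>=2
    A->E: in-degree(E)=0, level(E)=2, enqueue
  process E: level=2
    E->C: in-degree(C)=0, level(C)=3, enqueue
  process C: level=3
    C->D: in-degree(D)=0, level(D)=4, enqueue
  process D: level=4
All levels: A:1, B:0, C:3, D:4, E:2

Answer: A:1, B:0, C:3, D:4, E:2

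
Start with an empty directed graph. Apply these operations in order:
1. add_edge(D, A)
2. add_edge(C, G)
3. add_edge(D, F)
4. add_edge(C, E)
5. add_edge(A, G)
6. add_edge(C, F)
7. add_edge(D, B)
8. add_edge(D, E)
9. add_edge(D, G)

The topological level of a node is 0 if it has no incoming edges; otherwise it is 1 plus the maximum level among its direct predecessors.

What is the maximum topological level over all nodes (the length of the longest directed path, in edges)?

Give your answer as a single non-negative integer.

Answer: 2

Derivation:
Op 1: add_edge(D, A). Edges now: 1
Op 2: add_edge(C, G). Edges now: 2
Op 3: add_edge(D, F). Edges now: 3
Op 4: add_edge(C, E). Edges now: 4
Op 5: add_edge(A, G). Edges now: 5
Op 6: add_edge(C, F). Edges now: 6
Op 7: add_edge(D, B). Edges now: 7
Op 8: add_edge(D, E). Edges now: 8
Op 9: add_edge(D, G). Edges now: 9
Compute levels (Kahn BFS):
  sources (in-degree 0): C, D
  process C: level=0
    C->E: in-degree(E)=1, level(E)>=1
    C->F: in-degree(F)=1, level(F)>=1
    C->G: in-degree(G)=2, level(G)>=1
  process D: level=0
    D->A: in-degree(A)=0, level(A)=1, enqueue
    D->B: in-degree(B)=0, level(B)=1, enqueue
    D->E: in-degree(E)=0, level(E)=1, enqueue
    D->F: in-degree(F)=0, level(F)=1, enqueue
    D->G: in-degree(G)=1, level(G)>=1
  process A: level=1
    A->G: in-degree(G)=0, level(G)=2, enqueue
  process B: level=1
  process E: level=1
  process F: level=1
  process G: level=2
All levels: A:1, B:1, C:0, D:0, E:1, F:1, G:2
max level = 2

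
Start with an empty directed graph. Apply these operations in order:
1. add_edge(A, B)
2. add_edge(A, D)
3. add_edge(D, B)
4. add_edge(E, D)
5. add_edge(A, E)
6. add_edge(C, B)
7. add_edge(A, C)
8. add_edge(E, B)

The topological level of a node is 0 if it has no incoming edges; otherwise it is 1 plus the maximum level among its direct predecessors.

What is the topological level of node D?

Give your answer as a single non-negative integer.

Answer: 2

Derivation:
Op 1: add_edge(A, B). Edges now: 1
Op 2: add_edge(A, D). Edges now: 2
Op 3: add_edge(D, B). Edges now: 3
Op 4: add_edge(E, D). Edges now: 4
Op 5: add_edge(A, E). Edges now: 5
Op 6: add_edge(C, B). Edges now: 6
Op 7: add_edge(A, C). Edges now: 7
Op 8: add_edge(E, B). Edges now: 8
Compute levels (Kahn BFS):
  sources (in-degree 0): A
  process A: level=0
    A->B: in-degree(B)=3, level(B)>=1
    A->C: in-degree(C)=0, level(C)=1, enqueue
    A->D: in-degree(D)=1, level(D)>=1
    A->E: in-degree(E)=0, level(E)=1, enqueue
  process C: level=1
    C->B: in-degree(B)=2, level(B)>=2
  process E: level=1
    E->B: in-degree(B)=1, level(B)>=2
    E->D: in-degree(D)=0, level(D)=2, enqueue
  process D: level=2
    D->B: in-degree(B)=0, level(B)=3, enqueue
  process B: level=3
All levels: A:0, B:3, C:1, D:2, E:1
level(D) = 2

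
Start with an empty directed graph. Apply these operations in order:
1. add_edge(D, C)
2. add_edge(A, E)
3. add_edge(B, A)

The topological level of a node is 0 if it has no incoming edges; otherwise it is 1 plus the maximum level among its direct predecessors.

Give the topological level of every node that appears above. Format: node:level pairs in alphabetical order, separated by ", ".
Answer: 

Op 1: add_edge(D, C). Edges now: 1
Op 2: add_edge(A, E). Edges now: 2
Op 3: add_edge(B, A). Edges now: 3
Compute levels (Kahn BFS):
  sources (in-degree 0): B, D
  process B: level=0
    B->A: in-degree(A)=0, level(A)=1, enqueue
  process D: level=0
    D->C: in-degree(C)=0, level(C)=1, enqueue
  process A: level=1
    A->E: in-degree(E)=0, level(E)=2, enqueue
  process C: level=1
  process E: level=2
All levels: A:1, B:0, C:1, D:0, E:2

Answer: A:1, B:0, C:1, D:0, E:2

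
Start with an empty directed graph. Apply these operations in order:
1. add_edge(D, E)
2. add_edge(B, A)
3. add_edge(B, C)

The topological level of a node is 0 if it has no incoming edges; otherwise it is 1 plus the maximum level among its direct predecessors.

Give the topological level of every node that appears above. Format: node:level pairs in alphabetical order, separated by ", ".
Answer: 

Answer: A:1, B:0, C:1, D:0, E:1

Derivation:
Op 1: add_edge(D, E). Edges now: 1
Op 2: add_edge(B, A). Edges now: 2
Op 3: add_edge(B, C). Edges now: 3
Compute levels (Kahn BFS):
  sources (in-degree 0): B, D
  process B: level=0
    B->A: in-degree(A)=0, level(A)=1, enqueue
    B->C: in-degree(C)=0, level(C)=1, enqueue
  process D: level=0
    D->E: in-degree(E)=0, level(E)=1, enqueue
  process A: level=1
  process C: level=1
  process E: level=1
All levels: A:1, B:0, C:1, D:0, E:1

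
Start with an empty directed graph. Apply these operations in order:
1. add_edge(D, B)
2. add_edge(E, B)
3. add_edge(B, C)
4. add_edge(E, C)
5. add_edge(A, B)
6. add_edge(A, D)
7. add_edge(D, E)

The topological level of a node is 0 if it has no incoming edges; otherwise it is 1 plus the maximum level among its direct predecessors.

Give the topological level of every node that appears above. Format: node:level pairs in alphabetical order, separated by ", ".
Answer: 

Op 1: add_edge(D, B). Edges now: 1
Op 2: add_edge(E, B). Edges now: 2
Op 3: add_edge(B, C). Edges now: 3
Op 4: add_edge(E, C). Edges now: 4
Op 5: add_edge(A, B). Edges now: 5
Op 6: add_edge(A, D). Edges now: 6
Op 7: add_edge(D, E). Edges now: 7
Compute levels (Kahn BFS):
  sources (in-degree 0): A
  process A: level=0
    A->B: in-degree(B)=2, level(B)>=1
    A->D: in-degree(D)=0, level(D)=1, enqueue
  process D: level=1
    D->B: in-degree(B)=1, level(B)>=2
    D->E: in-degree(E)=0, level(E)=2, enqueue
  process E: level=2
    E->B: in-degree(B)=0, level(B)=3, enqueue
    E->C: in-degree(C)=1, level(C)>=3
  process B: level=3
    B->C: in-degree(C)=0, level(C)=4, enqueue
  process C: level=4
All levels: A:0, B:3, C:4, D:1, E:2

Answer: A:0, B:3, C:4, D:1, E:2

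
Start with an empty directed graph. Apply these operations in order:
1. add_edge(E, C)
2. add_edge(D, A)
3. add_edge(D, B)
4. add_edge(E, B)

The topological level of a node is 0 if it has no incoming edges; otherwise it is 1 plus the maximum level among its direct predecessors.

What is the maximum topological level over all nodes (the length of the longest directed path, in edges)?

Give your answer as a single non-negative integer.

Answer: 1

Derivation:
Op 1: add_edge(E, C). Edges now: 1
Op 2: add_edge(D, A). Edges now: 2
Op 3: add_edge(D, B). Edges now: 3
Op 4: add_edge(E, B). Edges now: 4
Compute levels (Kahn BFS):
  sources (in-degree 0): D, E
  process D: level=0
    D->A: in-degree(A)=0, level(A)=1, enqueue
    D->B: in-degree(B)=1, level(B)>=1
  process E: level=0
    E->B: in-degree(B)=0, level(B)=1, enqueue
    E->C: in-degree(C)=0, level(C)=1, enqueue
  process A: level=1
  process B: level=1
  process C: level=1
All levels: A:1, B:1, C:1, D:0, E:0
max level = 1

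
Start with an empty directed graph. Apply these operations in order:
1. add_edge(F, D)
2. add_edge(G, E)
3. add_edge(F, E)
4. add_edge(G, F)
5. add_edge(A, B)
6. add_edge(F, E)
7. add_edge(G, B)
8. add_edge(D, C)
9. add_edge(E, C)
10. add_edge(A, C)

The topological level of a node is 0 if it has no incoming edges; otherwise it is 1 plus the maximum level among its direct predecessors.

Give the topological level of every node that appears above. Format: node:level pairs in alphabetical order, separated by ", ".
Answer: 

Answer: A:0, B:1, C:3, D:2, E:2, F:1, G:0

Derivation:
Op 1: add_edge(F, D). Edges now: 1
Op 2: add_edge(G, E). Edges now: 2
Op 3: add_edge(F, E). Edges now: 3
Op 4: add_edge(G, F). Edges now: 4
Op 5: add_edge(A, B). Edges now: 5
Op 6: add_edge(F, E) (duplicate, no change). Edges now: 5
Op 7: add_edge(G, B). Edges now: 6
Op 8: add_edge(D, C). Edges now: 7
Op 9: add_edge(E, C). Edges now: 8
Op 10: add_edge(A, C). Edges now: 9
Compute levels (Kahn BFS):
  sources (in-degree 0): A, G
  process A: level=0
    A->B: in-degree(B)=1, level(B)>=1
    A->C: in-degree(C)=2, level(C)>=1
  process G: level=0
    G->B: in-degree(B)=0, level(B)=1, enqueue
    G->E: in-degree(E)=1, level(E)>=1
    G->F: in-degree(F)=0, level(F)=1, enqueue
  process B: level=1
  process F: level=1
    F->D: in-degree(D)=0, level(D)=2, enqueue
    F->E: in-degree(E)=0, level(E)=2, enqueue
  process D: level=2
    D->C: in-degree(C)=1, level(C)>=3
  process E: level=2
    E->C: in-degree(C)=0, level(C)=3, enqueue
  process C: level=3
All levels: A:0, B:1, C:3, D:2, E:2, F:1, G:0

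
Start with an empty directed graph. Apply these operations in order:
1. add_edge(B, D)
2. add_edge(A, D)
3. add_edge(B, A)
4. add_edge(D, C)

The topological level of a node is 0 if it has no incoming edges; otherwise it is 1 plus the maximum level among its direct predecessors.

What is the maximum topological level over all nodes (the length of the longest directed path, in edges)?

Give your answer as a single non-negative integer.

Op 1: add_edge(B, D). Edges now: 1
Op 2: add_edge(A, D). Edges now: 2
Op 3: add_edge(B, A). Edges now: 3
Op 4: add_edge(D, C). Edges now: 4
Compute levels (Kahn BFS):
  sources (in-degree 0): B
  process B: level=0
    B->A: in-degree(A)=0, level(A)=1, enqueue
    B->D: in-degree(D)=1, level(D)>=1
  process A: level=1
    A->D: in-degree(D)=0, level(D)=2, enqueue
  process D: level=2
    D->C: in-degree(C)=0, level(C)=3, enqueue
  process C: level=3
All levels: A:1, B:0, C:3, D:2
max level = 3

Answer: 3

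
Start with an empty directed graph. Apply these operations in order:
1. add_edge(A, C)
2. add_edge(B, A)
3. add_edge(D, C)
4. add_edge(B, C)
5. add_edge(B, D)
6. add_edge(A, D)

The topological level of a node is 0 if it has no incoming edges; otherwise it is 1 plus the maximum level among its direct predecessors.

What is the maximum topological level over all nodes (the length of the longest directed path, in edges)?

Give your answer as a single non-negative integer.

Op 1: add_edge(A, C). Edges now: 1
Op 2: add_edge(B, A). Edges now: 2
Op 3: add_edge(D, C). Edges now: 3
Op 4: add_edge(B, C). Edges now: 4
Op 5: add_edge(B, D). Edges now: 5
Op 6: add_edge(A, D). Edges now: 6
Compute levels (Kahn BFS):
  sources (in-degree 0): B
  process B: level=0
    B->A: in-degree(A)=0, level(A)=1, enqueue
    B->C: in-degree(C)=2, level(C)>=1
    B->D: in-degree(D)=1, level(D)>=1
  process A: level=1
    A->C: in-degree(C)=1, level(C)>=2
    A->D: in-degree(D)=0, level(D)=2, enqueue
  process D: level=2
    D->C: in-degree(C)=0, level(C)=3, enqueue
  process C: level=3
All levels: A:1, B:0, C:3, D:2
max level = 3

Answer: 3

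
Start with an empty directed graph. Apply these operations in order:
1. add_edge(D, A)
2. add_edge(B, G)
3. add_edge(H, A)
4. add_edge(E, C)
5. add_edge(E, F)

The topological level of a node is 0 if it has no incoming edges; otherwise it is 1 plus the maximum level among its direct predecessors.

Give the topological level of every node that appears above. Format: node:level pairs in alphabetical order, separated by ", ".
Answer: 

Op 1: add_edge(D, A). Edges now: 1
Op 2: add_edge(B, G). Edges now: 2
Op 3: add_edge(H, A). Edges now: 3
Op 4: add_edge(E, C). Edges now: 4
Op 5: add_edge(E, F). Edges now: 5
Compute levels (Kahn BFS):
  sources (in-degree 0): B, D, E, H
  process B: level=0
    B->G: in-degree(G)=0, level(G)=1, enqueue
  process D: level=0
    D->A: in-degree(A)=1, level(A)>=1
  process E: level=0
    E->C: in-degree(C)=0, level(C)=1, enqueue
    E->F: in-degree(F)=0, level(F)=1, enqueue
  process H: level=0
    H->A: in-degree(A)=0, level(A)=1, enqueue
  process G: level=1
  process C: level=1
  process F: level=1
  process A: level=1
All levels: A:1, B:0, C:1, D:0, E:0, F:1, G:1, H:0

Answer: A:1, B:0, C:1, D:0, E:0, F:1, G:1, H:0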